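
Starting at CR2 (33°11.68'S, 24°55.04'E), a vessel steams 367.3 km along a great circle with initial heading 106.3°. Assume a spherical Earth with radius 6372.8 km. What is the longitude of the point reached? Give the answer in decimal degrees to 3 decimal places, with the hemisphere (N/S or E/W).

28.744°E

CR2: φ = -33.19467°, λ = +24.91733°
δ = d/R = 367.3/6372.8 = 0.057636 rad
φ₂ = arcsin(sin φ₁ cos δ + cos φ₁ sin δ cos θ)
   = arcsin(-0.54749·0.99834 + 0.83682·0.05760·-0.28067) = -34.06309°
λ₂ = λ₁ + atan2(sin θ sin δ cos φ₁, cos δ − sin φ₁ sin φ₂) = 28.74406°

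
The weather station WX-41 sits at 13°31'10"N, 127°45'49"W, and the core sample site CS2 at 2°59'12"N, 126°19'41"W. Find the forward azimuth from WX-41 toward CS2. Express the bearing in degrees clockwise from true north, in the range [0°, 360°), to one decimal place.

WX-41: φ = +13.51944°, λ = -127.76361°
CS2: φ = +2.98667°, λ = -126.32806°
Δλ = 1.4356°
y = sin Δλ · cos φ₂ = 0.025019
x = cos φ₁ sin φ₂ − sin φ₁ cos φ₂ cos Δλ = -0.182725
θ = atan2(y, x) = 172.2036° → 172.2036° (mod 360°)

172.2°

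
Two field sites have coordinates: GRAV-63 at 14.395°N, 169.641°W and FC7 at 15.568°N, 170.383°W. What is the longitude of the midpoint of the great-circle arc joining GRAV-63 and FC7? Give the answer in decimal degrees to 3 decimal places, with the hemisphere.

170.011°W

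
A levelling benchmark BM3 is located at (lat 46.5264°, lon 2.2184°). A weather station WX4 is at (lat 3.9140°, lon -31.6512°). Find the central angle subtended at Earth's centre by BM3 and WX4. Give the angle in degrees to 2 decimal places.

51.72°

Δφ = -42.6124°,  Δλ = -33.8696°
a = sin²(Δφ/2) + cos φ₁ cos φ₂ sin²(Δλ/2) = 0.190264
c = 2·arcsin(√a) = 0.902727 rad = 51.7225°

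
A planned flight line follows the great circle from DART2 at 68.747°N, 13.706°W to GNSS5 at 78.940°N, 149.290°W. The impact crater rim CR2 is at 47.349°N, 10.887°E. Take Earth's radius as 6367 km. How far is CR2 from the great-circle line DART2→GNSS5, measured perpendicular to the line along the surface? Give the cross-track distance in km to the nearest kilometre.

δ₁₃ = central angle DART2→CR2 = 0.430422 rad  (haversine)
θ₁₃ = bearing DART2→CR2 = 137.486°,  θ₁₂ = bearing DART2→GNSS5 = 344.480°
dₓₜ = R·arcsin(sin δ₁₃ · sin(θ₁₃ − θ₁₂)) = 6367·arcsin(0.41725·sin(-206.994°)) = 1213.164 km
|dₓₜ| = 1213.164 km

1213 km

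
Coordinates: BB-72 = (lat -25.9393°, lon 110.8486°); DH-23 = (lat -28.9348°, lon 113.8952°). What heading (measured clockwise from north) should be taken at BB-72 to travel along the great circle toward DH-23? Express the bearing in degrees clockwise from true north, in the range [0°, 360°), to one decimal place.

Δλ = 3.0466°
y = sin Δλ · cos φ₂ = 0.046514
x = cos φ₁ sin φ₂ − sin φ₁ cos φ₂ cos Δλ = -0.052799
θ = atan2(y, x) = 138.6211° → 138.6211° (mod 360°)

138.6°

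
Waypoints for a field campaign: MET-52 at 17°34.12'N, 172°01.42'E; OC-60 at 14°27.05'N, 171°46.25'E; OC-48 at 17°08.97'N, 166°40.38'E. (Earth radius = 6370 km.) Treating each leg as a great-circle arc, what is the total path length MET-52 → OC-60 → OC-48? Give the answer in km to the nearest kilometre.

MET-52: φ = +17.56867°, λ = +172.02367°
OC-60: φ = +14.45083°, λ = +171.77083°
OC-48: φ = +17.14950°, λ = +166.67300°
MET-52→OC-60: c = 0.054581 rad, d = 347.68 km
OC-60→OC-48: c = 0.097703 rad, d = 622.37 km
Total = 347.68 + 622.37 = 970.05 km

970 km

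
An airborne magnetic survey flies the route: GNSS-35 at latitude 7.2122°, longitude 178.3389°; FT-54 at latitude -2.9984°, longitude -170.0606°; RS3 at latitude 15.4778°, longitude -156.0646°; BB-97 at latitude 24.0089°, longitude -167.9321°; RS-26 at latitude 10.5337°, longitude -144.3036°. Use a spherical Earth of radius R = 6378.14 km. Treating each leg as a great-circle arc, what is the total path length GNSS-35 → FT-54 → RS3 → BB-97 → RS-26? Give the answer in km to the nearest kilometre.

8770 km

GNSS-35→FT-54: c = 0.269419 rad, d = 1718.39 km
FT-54→RS3: c = 0.403012 rad, d = 2570.47 km
RS3→BB-97: c = 0.245077 rad, d = 1563.14 km
BB-97→RS-26: c = 0.457458 rad, d = 2917.73 km
Total = 1718.39 + 2570.47 + 1563.14 + 2917.73 = 8769.73 km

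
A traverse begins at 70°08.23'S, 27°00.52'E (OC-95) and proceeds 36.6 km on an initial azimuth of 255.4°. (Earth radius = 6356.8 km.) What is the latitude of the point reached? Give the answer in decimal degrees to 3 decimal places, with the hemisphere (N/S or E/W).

70.218°S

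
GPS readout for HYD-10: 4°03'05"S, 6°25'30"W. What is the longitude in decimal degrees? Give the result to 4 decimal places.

6.4250°W

6° + 25′/60 + 30″/3600 = 6 + 0.41667 + 0.00833 = 6.4250°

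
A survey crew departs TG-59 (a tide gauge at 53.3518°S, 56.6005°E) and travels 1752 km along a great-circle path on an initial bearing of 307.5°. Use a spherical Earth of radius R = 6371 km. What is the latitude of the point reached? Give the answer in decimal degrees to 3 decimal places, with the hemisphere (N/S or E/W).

42.338°S

δ = d/R = 1752/6371 = 0.274996 rad
φ₂ = arcsin(sin φ₁ cos δ + cos φ₁ sin δ cos θ)
   = arcsin(-0.80232·0.96243 + 0.59690·0.27154·0.60876) = -42.33770°
λ₂ = λ₁ + atan2(sin θ sin δ cos φ₁, cos δ − sin φ₁ sin φ₂) = 39.65626°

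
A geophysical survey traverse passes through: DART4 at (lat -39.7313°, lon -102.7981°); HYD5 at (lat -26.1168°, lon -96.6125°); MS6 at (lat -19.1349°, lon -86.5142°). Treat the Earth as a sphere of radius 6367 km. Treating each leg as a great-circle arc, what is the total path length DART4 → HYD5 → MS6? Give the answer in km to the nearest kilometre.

DART4→HYD5: c = 0.254134 rad, d = 1618.07 km
HYD5→MS6: c = 0.203114 rad, d = 1293.22 km
Total = 1618.07 + 1293.22 = 2911.30 km

2911 km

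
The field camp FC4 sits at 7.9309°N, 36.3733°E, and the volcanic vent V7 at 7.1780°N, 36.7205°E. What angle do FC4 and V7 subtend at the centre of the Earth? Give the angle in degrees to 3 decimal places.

Δφ = -0.7529°,  Δλ = 0.3472°
a = sin²(Δφ/2) + cos φ₁ cos φ₂ sin²(Δλ/2) = 0.000052
c = 2·arcsin(√a) = 0.014449 rad = 0.8278°

0.828°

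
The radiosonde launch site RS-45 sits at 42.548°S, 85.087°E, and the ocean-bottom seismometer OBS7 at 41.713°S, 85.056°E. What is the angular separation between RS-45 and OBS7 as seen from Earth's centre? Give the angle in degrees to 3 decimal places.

Δφ = 0.8350°,  Δλ = -0.0310°
a = sin²(Δφ/2) + cos φ₁ cos φ₂ sin²(Δλ/2) = 0.000053
c = 2·arcsin(√a) = 0.014579 rad = 0.8353°

0.835°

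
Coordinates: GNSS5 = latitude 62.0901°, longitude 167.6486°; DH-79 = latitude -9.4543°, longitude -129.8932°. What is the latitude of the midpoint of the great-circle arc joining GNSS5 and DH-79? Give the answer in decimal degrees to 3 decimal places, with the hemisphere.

29.483°N

Bx = cos φ₂ cos Δλ = 0.456115,  By = cos φ₂ sin Δλ = 0.874630
φₘ = atan2(sin φ₁ + sin φ₂, √((cos φ₁ + Bx)² + By²)) = 29.48324°
λₘ = λ₁ + atan2(By, cos φ₁ + Bx) = -148.92981°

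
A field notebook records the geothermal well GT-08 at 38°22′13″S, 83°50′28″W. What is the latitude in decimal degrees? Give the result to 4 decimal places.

38.3703°S

38° + 22′/60 + 13″/3600 = 38 + 0.36667 + 0.00361 = 38.3703°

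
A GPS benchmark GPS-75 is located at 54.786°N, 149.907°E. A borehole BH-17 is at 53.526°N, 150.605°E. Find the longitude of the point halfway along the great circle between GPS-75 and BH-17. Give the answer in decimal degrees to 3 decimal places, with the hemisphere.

150.261°E

Bx = cos φ₂ cos Δλ = 0.594414,  By = cos φ₂ sin Δλ = 0.007242
φₘ = atan2(sin φ₁ + sin φ₂, √((cos φ₁ + Bx)² + By²)) = 54.15650°
λₘ = λ₁ + atan2(By, cos φ₁ + Bx) = 150.26131°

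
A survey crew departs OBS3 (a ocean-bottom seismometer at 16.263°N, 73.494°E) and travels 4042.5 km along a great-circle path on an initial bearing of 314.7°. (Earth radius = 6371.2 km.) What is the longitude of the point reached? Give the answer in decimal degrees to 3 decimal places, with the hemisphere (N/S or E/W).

δ = d/R = 4042.5/6371.2 = 0.634496 rad
φ₂ = arcsin(sin φ₁ cos δ + cos φ₁ sin δ cos θ)
   = arcsin(0.28005·0.80537 + 0.95999·0.59277·0.70339) = 38.74167°
λ₂ = λ₁ + atan2(sin θ sin δ cos φ₁, cos δ − sin φ₁ sin φ₂) = 40.79684°

40.797°E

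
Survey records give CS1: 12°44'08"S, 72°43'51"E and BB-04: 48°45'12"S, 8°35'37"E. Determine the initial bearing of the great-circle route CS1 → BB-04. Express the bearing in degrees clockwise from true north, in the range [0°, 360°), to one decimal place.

CS1: φ = -12.73556°, λ = +72.73083°
BB-04: φ = -48.75333°, λ = +8.59361°
Δλ = -64.1372°
y = sin Δλ · cos φ₂ = -0.593267
x = cos φ₁ sin φ₂ − sin φ₁ cos φ₂ cos Δλ = -0.669979
θ = atan2(y, x) = -138.4751° → 221.5249° (mod 360°)

221.5°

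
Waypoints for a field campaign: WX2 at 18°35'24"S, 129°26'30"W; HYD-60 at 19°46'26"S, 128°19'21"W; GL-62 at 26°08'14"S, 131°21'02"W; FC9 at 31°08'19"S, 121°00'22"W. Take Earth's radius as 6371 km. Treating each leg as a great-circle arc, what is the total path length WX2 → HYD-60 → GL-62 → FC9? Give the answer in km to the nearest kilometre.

2101 km

WX2: φ = -18.59000°, λ = -129.44167°
HYD-60: φ = -19.77389°, λ = -128.32250°
GL-62: φ = -26.13722°, λ = -131.35056°
FC9: φ = -31.13861°, λ = -121.00611°
WX2→HYD-60: c = 0.027700 rad, d = 176.48 km
HYD-60→GL-62: c = 0.121239 rad, d = 772.42 km
GL-62→FC9: c = 0.180783 rad, d = 1151.77 km
Total = 176.48 + 772.42 + 1151.77 = 2100.66 km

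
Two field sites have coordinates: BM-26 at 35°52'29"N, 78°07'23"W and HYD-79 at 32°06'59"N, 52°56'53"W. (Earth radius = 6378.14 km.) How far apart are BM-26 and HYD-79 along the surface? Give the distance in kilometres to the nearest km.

BM-26: φ = +35.87472°, λ = -78.12306°
HYD-79: φ = +32.11639°, λ = -52.94806°
Δφ = -3.7583°,  Δλ = 25.1750°
a = sin²(Δφ/2) + cos φ₁ cos φ₂ sin²(Δλ/2) = 0.033670
c = 2·arcsin(√a) = 0.369080 rad = 21.1467°
d = R·c = 6378.14 × 0.369080 = 2354.0 km

2354 km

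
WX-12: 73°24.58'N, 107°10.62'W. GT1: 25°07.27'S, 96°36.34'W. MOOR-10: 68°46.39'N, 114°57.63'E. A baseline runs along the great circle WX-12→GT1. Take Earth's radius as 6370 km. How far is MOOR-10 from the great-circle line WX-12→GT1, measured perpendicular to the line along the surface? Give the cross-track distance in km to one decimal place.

968.6 km

WX-12: φ = +73.40967°, λ = -107.17700°
GT1: φ = -25.12117°, λ = -96.60567°
MOOR-10: φ = +68.77317°, λ = +114.96050°
δ₁₃ = central angle WX-12→MOOR-10 = 0.615143 rad  (haversine)
θ₁₃ = bearing WX-12→MOOR-10 = 335.106°,  θ₁₂ = bearing WX-12→GT1 = 170.324°
dₓₜ = R·arcsin(sin δ₁₃ · sin(θ₁₃ − θ₁₂)) = 6370·arcsin(0.57708·sin(164.782°)) = 968.613 km
|dₓₜ| = 968.613 km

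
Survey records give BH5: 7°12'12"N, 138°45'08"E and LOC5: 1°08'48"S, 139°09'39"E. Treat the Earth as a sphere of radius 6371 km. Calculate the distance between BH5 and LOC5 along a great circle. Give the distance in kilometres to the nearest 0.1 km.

929.6 km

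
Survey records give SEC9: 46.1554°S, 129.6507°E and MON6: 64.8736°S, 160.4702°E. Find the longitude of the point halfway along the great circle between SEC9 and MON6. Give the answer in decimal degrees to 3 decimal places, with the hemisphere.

Bx = cos φ₂ cos Δλ = 0.364655,  By = cos φ₂ sin Δλ = 0.217546
φₘ = atan2(sin φ₁ + sin φ₂, √((cos φ₁ + Bx)² + By²)) = -56.42933°
λₘ = λ₁ + atan2(By, cos φ₁ + Bx) = 141.27676°

141.277°E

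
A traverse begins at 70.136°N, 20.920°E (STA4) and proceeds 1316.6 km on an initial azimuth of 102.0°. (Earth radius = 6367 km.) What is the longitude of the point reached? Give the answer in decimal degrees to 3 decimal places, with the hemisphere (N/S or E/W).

49.238°E

δ = d/R = 1316.6/6367 = 0.206785 rad
φ₂ = arcsin(sin φ₁ cos δ + cos φ₁ sin δ cos θ)
   = arcsin(0.94050·0.97870 + 0.33979·0.20531·-0.20791) = 64.95299°
λ₂ = λ₁ + atan2(sin θ sin δ cos φ₁, cos δ − sin φ₁ sin φ₂) = 49.23799°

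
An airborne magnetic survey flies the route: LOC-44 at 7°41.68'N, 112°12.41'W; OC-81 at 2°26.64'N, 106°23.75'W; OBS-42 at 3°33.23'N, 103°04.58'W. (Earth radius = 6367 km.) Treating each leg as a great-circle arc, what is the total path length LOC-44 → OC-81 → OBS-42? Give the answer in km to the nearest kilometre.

1257 km

LOC-44: φ = +7.69467°, λ = -112.20683°
OC-81: φ = +2.44400°, λ = -106.39583°
OBS-42: φ = +3.55383°, λ = -103.07633°
LOC-44→OC-81: c = 0.136370 rad, d = 868.27 km
OC-81→OBS-42: c = 0.061012 rad, d = 388.47 km
Total = 868.27 + 388.47 = 1256.73 km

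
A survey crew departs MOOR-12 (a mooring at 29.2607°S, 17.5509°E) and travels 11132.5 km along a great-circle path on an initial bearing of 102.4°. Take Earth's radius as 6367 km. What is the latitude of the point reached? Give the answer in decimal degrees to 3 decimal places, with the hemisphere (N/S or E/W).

5.624°S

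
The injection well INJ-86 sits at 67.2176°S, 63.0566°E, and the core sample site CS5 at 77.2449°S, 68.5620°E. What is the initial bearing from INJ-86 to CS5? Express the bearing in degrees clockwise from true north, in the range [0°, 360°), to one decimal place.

173.1°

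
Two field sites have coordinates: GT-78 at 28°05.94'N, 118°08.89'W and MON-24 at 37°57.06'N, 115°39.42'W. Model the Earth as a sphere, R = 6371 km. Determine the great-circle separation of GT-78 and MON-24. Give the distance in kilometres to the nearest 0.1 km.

GT-78: φ = +28.09900°, λ = -118.14817°
MON-24: φ = +37.95100°, λ = -115.65700°
Δφ = 9.8520°,  Δλ = 2.4912°
a = sin²(Δφ/2) + cos φ₁ cos φ₂ sin²(Δλ/2) = 0.007702
c = 2·arcsin(√a) = 0.175750 rad = 10.0697°
d = R·c = 6371 × 0.175750 = 1119.7 km

1119.7 km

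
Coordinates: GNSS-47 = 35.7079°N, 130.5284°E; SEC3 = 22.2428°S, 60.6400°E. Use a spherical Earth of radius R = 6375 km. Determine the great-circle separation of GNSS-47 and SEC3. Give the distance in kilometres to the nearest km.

Δφ = -57.9507°,  Δλ = -69.8884°
a = sin²(Δφ/2) + cos φ₁ cos φ₂ sin²(Δλ/2) = 0.481250
c = 2·arcsin(√a) = 1.533288 rad = 87.8510°
d = R·c = 6375 × 1.533288 = 9774.7 km

9775 km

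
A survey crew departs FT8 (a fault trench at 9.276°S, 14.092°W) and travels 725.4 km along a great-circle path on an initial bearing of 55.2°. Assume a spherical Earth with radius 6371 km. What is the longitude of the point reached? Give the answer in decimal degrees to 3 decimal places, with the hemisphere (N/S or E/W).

8.714°W

δ = d/R = 725.4/6371 = 0.113860 rad
φ₂ = arcsin(sin φ₁ cos δ + cos φ₁ sin δ cos θ)
   = arcsin(-0.16119·0.99352 + 0.98692·0.11361·0.57071) = -5.51772°
λ₂ = λ₁ + atan2(sin θ sin δ cos φ₁, cos δ − sin φ₁ sin φ₂) = -8.71388°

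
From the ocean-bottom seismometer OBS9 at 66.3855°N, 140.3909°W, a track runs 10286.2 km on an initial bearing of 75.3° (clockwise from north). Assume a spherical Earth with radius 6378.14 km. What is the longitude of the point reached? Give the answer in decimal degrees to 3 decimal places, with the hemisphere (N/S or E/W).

35.937°W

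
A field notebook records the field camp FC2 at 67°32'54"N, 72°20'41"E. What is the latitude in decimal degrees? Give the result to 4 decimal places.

67.5483°N

67° + 32′/60 + 54″/3600 = 67 + 0.53333 + 0.01500 = 67.5483°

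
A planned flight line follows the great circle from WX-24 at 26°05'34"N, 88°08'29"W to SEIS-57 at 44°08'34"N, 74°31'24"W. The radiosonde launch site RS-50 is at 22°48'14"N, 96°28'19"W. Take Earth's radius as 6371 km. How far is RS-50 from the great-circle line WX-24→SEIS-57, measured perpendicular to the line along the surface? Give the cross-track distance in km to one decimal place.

594.2 km

WX-24: φ = +26.09278°, λ = -88.14139°
SEIS-57: φ = +44.14278°, λ = -74.52333°
RS-50: φ = +22.80389°, λ = -96.47194°
δ₁₃ = central angle WX-24→RS-50 = 0.144225 rad  (haversine)
θ₁₃ = bearing WX-24→RS-50 = 248.321°,  θ₁₂ = bearing WX-24→SEIS-57 = 27.929°
dₓₜ = R·arcsin(sin δ₁₃ · sin(θ₁₃ − θ₁₂)) = 6371·arcsin(0.14373·sin(220.392°)) = -594.233 km
|dₓₜ| = 594.233 km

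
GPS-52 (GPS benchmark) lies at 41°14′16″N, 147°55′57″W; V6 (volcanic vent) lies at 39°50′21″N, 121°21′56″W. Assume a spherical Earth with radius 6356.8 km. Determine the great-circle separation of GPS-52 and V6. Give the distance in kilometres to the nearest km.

2237 km

GPS-52: φ = +41.23778°, λ = -147.93250°
V6: φ = +39.83917°, λ = -121.36556°
Δφ = -1.3986°,  Δλ = 26.5669°
a = sin²(Δφ/2) + cos φ₁ cos φ₂ sin²(Δλ/2) = 0.030632
c = 2·arcsin(√a) = 0.351854 rad = 20.1598°
d = R·c = 6356.8 × 0.351854 = 2236.7 km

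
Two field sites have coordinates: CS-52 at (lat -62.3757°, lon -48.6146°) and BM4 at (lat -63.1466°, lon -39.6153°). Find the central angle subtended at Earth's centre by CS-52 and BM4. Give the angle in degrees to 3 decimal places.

Δφ = -0.7709°,  Δλ = 8.9993°
a = sin²(Δφ/2) + cos φ₁ cos φ₂ sin²(Δλ/2) = 0.001334
c = 2·arcsin(√a) = 0.073074 rad = 4.1868°

4.187°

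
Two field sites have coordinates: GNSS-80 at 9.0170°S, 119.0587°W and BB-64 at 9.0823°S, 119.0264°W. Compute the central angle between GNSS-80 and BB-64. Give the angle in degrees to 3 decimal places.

0.073°

Δφ = -0.0653°,  Δλ = 0.0323°
a = sin²(Δφ/2) + cos φ₁ cos φ₂ sin²(Δλ/2) = 0.000000
c = 2·arcsin(√a) = 0.001268 rad = 0.0727°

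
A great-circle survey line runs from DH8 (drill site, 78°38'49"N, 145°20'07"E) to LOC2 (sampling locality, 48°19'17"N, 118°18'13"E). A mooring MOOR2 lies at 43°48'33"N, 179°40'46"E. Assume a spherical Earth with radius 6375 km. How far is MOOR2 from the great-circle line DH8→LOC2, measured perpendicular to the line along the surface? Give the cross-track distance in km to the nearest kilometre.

DH8: φ = +78.64694°, λ = +145.33528°
LOC2: φ = +48.32139°, λ = +118.30361°
MOOR2: φ = +43.80917°, λ = +179.67944°
δ₁₃ = central angle DH8→MOOR2 = 0.650128 rad  (haversine)
θ₁₃ = bearing DH8→MOOR2 = 137.731°,  θ₁₂ = bearing DH8→LOC2 = 214.870°
dₓₜ = R·arcsin(sin δ₁₃ · sin(θ₁₃ − θ₁₂)) = 6375·arcsin(0.60529·sin(-77.139°)) = -4023.821 km
|dₓₜ| = 4023.821 km

4024 km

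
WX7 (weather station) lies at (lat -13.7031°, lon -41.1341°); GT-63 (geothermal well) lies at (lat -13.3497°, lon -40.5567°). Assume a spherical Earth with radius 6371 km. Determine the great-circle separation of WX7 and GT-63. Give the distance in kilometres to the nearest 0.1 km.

73.8 km

Δφ = 0.3534°,  Δλ = 0.5774°
a = sin²(Δφ/2) + cos φ₁ cos φ₂ sin²(Δλ/2) = 0.000034
c = 2·arcsin(√a) = 0.011578 rad = 0.6634°
d = R·c = 6371 × 0.011578 = 73.8 km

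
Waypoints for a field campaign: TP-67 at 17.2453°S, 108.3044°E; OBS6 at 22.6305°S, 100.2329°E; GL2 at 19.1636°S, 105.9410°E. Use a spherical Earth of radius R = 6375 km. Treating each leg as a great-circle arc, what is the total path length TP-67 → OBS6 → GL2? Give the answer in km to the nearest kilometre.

1742 km

TP-67→OBS6: c = 0.162328 rad, d = 1034.84 km
OBS6→GL2: c = 0.110991 rad, d = 707.57 km
Total = 1034.84 + 707.57 = 1742.41 km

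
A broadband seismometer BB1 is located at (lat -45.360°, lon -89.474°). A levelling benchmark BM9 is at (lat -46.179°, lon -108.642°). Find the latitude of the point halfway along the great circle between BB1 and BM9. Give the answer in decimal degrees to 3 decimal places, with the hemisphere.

46.172°S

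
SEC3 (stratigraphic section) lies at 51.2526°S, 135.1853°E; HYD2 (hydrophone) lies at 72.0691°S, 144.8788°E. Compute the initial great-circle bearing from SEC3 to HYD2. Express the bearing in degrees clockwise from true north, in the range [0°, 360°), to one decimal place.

Δλ = 9.6935°
y = sin Δλ · cos φ₂ = 0.051838
x = cos φ₁ sin φ₂ − sin φ₁ cos φ₂ cos Δλ = -0.358804
θ = atan2(y, x) = 171.7791° → 171.7791° (mod 360°)

171.8°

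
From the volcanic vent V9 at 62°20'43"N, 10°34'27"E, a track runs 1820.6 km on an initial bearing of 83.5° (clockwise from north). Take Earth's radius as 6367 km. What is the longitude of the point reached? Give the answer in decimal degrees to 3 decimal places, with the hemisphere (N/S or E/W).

44.477°E

V9: φ = +62.34528°, λ = +10.57417°
δ = d/R = 1820.6/6367 = 0.285943 rad
φ₂ = arcsin(sin φ₁ cos δ + cos φ₁ sin δ cos θ)
   = arcsin(0.88576·0.95940 + 0.46414·0.28206·0.11320) = 59.83883°
λ₂ = λ₁ + atan2(sin θ sin δ cos φ₁, cos δ − sin φ₁ sin φ₂) = 44.47680°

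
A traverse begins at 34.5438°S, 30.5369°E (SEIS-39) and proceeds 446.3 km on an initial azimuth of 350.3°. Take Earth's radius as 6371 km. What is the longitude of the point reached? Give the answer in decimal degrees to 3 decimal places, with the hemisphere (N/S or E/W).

δ = d/R = 446.3/6371 = 0.070052 rad
φ₂ = arcsin(sin φ₁ cos δ + cos φ₁ sin δ cos θ)
   = arcsin(-0.56704·0.99755 + 0.82369·0.06999·0.98570) = -30.58497°
λ₂ = λ₁ + atan2(sin θ sin δ cos φ₁, cos δ − sin φ₁ sin φ₂) = 29.75197°

29.752°E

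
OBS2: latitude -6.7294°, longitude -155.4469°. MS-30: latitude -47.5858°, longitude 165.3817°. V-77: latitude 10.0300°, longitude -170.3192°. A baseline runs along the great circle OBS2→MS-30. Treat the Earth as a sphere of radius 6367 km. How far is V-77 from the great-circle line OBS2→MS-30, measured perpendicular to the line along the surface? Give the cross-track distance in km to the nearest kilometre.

δ₁₃ = central angle OBS2→V-77 = 0.390382 rad  (haversine)
θ₁₃ = bearing OBS2→V-77 = 318.382°,  θ₁₂ = bearing OBS2→MS-30 = 212.377°
dₓₜ = R·arcsin(sin δ₁₃ · sin(θ₁₃ − θ₁₂)) = 6367·arcsin(0.38054·sin(106.005°)) = 2384.332 km
|dₓₜ| = 2384.332 km

2384 km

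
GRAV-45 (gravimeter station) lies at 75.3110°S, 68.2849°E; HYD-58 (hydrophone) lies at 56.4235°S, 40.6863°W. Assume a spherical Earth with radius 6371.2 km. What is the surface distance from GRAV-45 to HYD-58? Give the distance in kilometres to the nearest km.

Δφ = 18.8875°,  Δλ = -108.9712°
a = sin²(Δφ/2) + cos φ₁ cos φ₂ sin²(Δλ/2) = 0.119836
c = 2·arcsin(√a) = 0.706979 rad = 40.5069°
d = R·c = 6371.2 × 0.706979 = 4504.3 km

4504 km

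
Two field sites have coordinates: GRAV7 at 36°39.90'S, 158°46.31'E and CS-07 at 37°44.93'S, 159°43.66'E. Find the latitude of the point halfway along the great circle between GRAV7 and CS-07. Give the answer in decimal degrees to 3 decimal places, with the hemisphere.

GRAV7: φ = -36.66500°, λ = +158.77183°
CS-07: φ = -37.74883°, λ = +159.72767°
Bx = cos φ₂ cos Δλ = 0.790592,  By = cos φ₂ sin Δλ = 0.013190
φₘ = atan2(sin φ₁ + sin φ₂, √((cos φ₁ + Bx)² + By²)) = -37.20788°
λₘ = λ₁ + atan2(By, cos φ₁ + Bx) = 159.24632°

37.208°S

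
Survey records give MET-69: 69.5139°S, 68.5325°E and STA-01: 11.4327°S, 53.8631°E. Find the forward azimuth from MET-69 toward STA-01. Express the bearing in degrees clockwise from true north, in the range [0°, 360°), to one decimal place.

343.1°

Δλ = -14.6694°
y = sin Δλ · cos φ₂ = -0.248217
x = cos φ₁ sin φ₂ − sin φ₁ cos φ₂ cos Δλ = 0.818869
θ = atan2(y, x) = -16.8632° → 343.1368° (mod 360°)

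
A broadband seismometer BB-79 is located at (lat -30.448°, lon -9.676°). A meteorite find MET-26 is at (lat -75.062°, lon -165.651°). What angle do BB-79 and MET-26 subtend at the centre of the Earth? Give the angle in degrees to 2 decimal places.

73.34°

Δφ = -44.6140°,  Δλ = -155.9750°
a = sin²(Δφ/2) + cos φ₁ cos φ₂ sin²(Δλ/2) = 0.356671
c = 2·arcsin(√a) = 1.280059 rad = 73.3420°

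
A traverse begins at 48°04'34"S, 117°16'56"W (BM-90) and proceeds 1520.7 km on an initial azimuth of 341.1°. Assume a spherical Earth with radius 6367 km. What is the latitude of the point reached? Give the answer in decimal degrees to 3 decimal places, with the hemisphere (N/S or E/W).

34.985°S

BM-90: φ = -48.07611°, λ = -117.28222°
δ = d/R = 1520.7/6367 = 0.238841 rad
φ₂ = arcsin(sin φ₁ cos δ + cos φ₁ sin δ cos θ)
   = arcsin(-0.74403·0.97161 + 0.66814·0.23658·0.94609) = -34.98537°
λ₂ = λ₁ + atan2(sin θ sin δ cos φ₁, cos δ − sin φ₁ sin φ₂) = -122.64910°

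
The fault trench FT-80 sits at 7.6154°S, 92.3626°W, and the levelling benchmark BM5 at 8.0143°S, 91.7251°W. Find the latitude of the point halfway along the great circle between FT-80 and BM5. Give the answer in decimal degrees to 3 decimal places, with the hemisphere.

Bx = cos φ₂ cos Δλ = 0.990172,  By = cos φ₂ sin Δλ = 0.011018
φₘ = atan2(sin φ₁ + sin φ₂, √((cos φ₁ + Bx)² + By²)) = -7.81497°
λₘ = λ₁ + atan2(By, cos φ₁ + Bx) = -92.04400°

7.815°S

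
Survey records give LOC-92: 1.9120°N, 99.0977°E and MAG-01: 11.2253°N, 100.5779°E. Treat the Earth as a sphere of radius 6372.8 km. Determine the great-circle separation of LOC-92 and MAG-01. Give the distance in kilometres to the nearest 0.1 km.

Δφ = 9.3133°,  Δλ = 1.4802°
a = sin²(Δφ/2) + cos φ₁ cos φ₂ sin²(Δλ/2) = 0.006754
c = 2·arcsin(√a) = 0.164557 rad = 9.4284°
d = R·c = 6372.8 × 0.164557 = 1048.7 km

1048.7 km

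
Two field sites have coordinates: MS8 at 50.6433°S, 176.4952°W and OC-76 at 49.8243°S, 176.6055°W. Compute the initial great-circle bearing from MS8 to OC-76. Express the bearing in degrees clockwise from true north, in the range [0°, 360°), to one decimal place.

Δλ = -0.1103°
y = sin Δλ · cos φ₂ = -0.001242
x = cos φ₁ sin φ₂ − sin φ₁ cos φ₂ cos Δλ = 0.014293
θ = atan2(y, x) = -4.9661° → 355.0339° (mod 360°)

355.0°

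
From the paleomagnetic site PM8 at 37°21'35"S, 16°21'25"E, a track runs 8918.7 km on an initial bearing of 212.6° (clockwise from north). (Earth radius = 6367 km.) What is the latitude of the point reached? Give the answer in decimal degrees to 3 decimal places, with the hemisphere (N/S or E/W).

PM8: φ = -37.35972°, λ = +16.35694°
δ = d/R = 8918.7/6367 = 1.400770 rad
φ₂ = arcsin(sin φ₁ cos δ + cos φ₁ sin δ cos θ)
   = arcsin(-0.60682·0.16921 + 0.79484·0.98558·-0.84245) = -49.69741°
λ₂ = λ₁ + atan2(sin θ sin δ cos φ₁, cos δ − sin φ₁ sin φ₂) = -108.46437°

49.697°S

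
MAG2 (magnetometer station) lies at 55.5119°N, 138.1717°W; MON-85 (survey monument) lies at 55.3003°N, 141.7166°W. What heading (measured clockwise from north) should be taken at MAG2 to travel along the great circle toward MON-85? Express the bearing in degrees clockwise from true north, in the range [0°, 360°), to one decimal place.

Δλ = -3.5449°
y = sin Δλ · cos φ₂ = -0.035199
x = cos φ₁ sin φ₂ − sin φ₁ cos φ₂ cos Δλ = -0.002795
θ = atan2(y, x) = -94.5406° → 265.4594° (mod 360°)

265.5°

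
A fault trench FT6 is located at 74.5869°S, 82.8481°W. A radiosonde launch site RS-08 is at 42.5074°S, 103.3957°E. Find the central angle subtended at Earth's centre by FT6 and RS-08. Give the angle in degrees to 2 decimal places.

Δφ = 32.0795°,  Δλ = -173.7562°
a = sin²(Δφ/2) + cos φ₁ cos φ₂ sin²(Δλ/2) = 0.271691
c = 2·arcsin(√a) = 1.096606 rad = 62.8309°

62.83°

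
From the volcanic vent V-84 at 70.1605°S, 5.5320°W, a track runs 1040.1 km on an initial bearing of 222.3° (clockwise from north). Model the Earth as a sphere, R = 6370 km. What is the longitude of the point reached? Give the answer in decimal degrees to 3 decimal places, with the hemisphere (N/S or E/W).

31.789°W

δ = d/R = 1040.1/6370 = 0.163281 rad
φ₂ = arcsin(sin φ₁ cos δ + cos φ₁ sin δ cos θ)
   = arcsin(-0.94065·0.98670 + 0.33939·0.16256·-0.73963) = -75.68262°
λ₂ = λ₁ + atan2(sin θ sin δ cos φ₁, cos δ − sin φ₁ sin φ₂) = -31.78914°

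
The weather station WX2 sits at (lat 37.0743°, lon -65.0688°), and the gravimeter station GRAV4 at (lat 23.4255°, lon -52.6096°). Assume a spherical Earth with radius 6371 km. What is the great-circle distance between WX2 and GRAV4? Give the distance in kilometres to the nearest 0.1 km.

1928.8 km

Δφ = -13.6488°,  Δλ = 12.4592°
a = sin²(Δφ/2) + cos φ₁ cos φ₂ sin²(Δλ/2) = 0.022740
c = 2·arcsin(√a) = 0.302752 rad = 17.3464°
d = R·c = 6371 × 0.302752 = 1928.8 km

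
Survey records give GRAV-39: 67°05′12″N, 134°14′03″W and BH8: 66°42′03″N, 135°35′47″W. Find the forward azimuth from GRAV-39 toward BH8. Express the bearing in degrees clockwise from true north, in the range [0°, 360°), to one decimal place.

234.8°

GRAV-39: φ = +67.08667°, λ = -134.23417°
BH8: φ = +66.70083°, λ = -135.59639°
Δλ = -1.3622°
y = sin Δλ · cos φ₂ = -0.009403
x = cos φ₁ sin φ₂ − sin φ₁ cos φ₂ cos Δλ = -0.006631
θ = atan2(y, x) = -125.1917° → 234.8083° (mod 360°)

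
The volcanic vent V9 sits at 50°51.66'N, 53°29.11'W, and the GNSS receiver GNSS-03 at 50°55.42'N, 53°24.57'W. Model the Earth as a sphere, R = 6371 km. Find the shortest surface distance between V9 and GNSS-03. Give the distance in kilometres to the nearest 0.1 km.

8.8 km

V9: φ = +50.86100°, λ = -53.48517°
GNSS-03: φ = +50.92367°, λ = -53.40950°
Δφ = 0.0627°,  Δλ = 0.0757°
a = sin²(Δφ/2) + cos φ₁ cos φ₂ sin²(Δλ/2) = 0.000000
c = 2·arcsin(√a) = 0.001375 rad = 0.0788°
d = R·c = 6371 × 0.001375 = 8.8 km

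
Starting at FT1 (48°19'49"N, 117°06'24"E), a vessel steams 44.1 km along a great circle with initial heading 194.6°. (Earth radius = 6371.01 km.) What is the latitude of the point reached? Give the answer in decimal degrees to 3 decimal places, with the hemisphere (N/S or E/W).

FT1: φ = +48.33028°, λ = +117.10667°
δ = d/R = 44.1/6371.01 = 0.006922 rad
φ₂ = arcsin(sin φ₁ cos δ + cos φ₁ sin δ cos θ)
   = arcsin(0.74699·0.99998 + 0.66484·0.00692·-0.96771) = 47.94639°
λ₂ = λ₁ + atan2(sin θ sin δ cos φ₁, cos δ − sin φ₁ sin φ₂) = 116.95742°

47.946°N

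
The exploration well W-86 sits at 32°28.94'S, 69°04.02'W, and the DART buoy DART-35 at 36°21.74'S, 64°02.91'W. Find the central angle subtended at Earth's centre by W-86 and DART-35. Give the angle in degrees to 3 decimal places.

W-86: φ = -32.48233°, λ = -69.06700°
DART-35: φ = -36.36233°, λ = -64.04850°
Δφ = -3.8800°,  Δλ = 5.0185°
a = sin²(Δφ/2) + cos φ₁ cos φ₂ sin²(Δλ/2) = 0.002448
c = 2·arcsin(√a) = 0.098996 rad = 5.6721°

5.672°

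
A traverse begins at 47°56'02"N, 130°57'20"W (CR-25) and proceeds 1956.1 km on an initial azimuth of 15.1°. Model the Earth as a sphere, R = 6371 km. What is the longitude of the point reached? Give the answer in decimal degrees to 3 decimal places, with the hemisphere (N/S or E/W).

120.388°W

CR-25: φ = +47.93389°, λ = -130.95556°
δ = d/R = 1956.1/6371 = 0.307032 rad
φ₂ = arcsin(sin φ₁ cos δ + cos φ₁ sin δ cos θ)
   = arcsin(0.74237·0.95323 + 0.66999·0.30223·0.96547) = 64.57585°
λ₂ = λ₁ + atan2(sin θ sin δ cos φ₁, cos δ − sin φ₁ sin φ₂) = -120.38825°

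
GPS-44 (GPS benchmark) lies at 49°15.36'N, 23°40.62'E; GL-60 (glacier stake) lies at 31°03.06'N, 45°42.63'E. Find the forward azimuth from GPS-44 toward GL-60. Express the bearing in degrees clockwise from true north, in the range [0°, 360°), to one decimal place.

GPS-44: φ = +49.25600°, λ = +23.67700°
GL-60: φ = +31.05100°, λ = +45.71050°
Δλ = 22.0335°
y = sin Δλ · cos φ₂ = 0.321393
x = cos φ₁ sin φ₂ − sin φ₁ cos φ₂ cos Δλ = -0.265013
θ = atan2(y, x) = 129.5081° → 129.5081° (mod 360°)

129.5°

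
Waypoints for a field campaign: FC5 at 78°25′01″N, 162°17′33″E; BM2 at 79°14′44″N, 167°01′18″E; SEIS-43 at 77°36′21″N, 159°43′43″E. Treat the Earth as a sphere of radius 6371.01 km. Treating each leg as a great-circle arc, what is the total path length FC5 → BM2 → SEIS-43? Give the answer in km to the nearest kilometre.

381 km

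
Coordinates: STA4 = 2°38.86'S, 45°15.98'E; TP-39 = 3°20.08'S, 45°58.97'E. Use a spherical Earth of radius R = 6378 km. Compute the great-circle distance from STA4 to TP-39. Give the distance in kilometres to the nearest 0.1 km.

110.4 km

STA4: φ = -2.64767°, λ = +45.26633°
TP-39: φ = -3.33467°, λ = +45.98283°
Δφ = -0.6870°,  Δλ = 0.7165°
a = sin²(Δφ/2) + cos φ₁ cos φ₂ sin²(Δλ/2) = 0.000075
c = 2·arcsin(√a) = 0.017313 rad = 0.9919°
d = R·c = 6378 × 0.017313 = 110.4 km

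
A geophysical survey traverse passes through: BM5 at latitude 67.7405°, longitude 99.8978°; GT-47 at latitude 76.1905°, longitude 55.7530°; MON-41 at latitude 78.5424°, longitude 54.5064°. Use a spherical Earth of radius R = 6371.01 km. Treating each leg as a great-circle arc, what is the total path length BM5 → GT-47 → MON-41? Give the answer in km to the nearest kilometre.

1987 km

BM5→GT-47: c = 0.270607 rad, d = 1724.04 km
GT-47→MON-41: c = 0.041321 rad, d = 263.26 km
Total = 1724.04 + 263.26 = 1987.30 km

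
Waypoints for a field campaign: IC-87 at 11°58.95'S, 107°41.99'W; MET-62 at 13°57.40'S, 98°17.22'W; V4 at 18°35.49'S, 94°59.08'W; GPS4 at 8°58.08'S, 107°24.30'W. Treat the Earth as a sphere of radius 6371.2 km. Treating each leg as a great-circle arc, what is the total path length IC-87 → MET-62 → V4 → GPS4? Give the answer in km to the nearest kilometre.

IC-87: φ = -11.98250°, λ = -107.69983°
MET-62: φ = -13.95667°, λ = -98.28700°
V4: φ = -18.59150°, λ = -94.98467°
GPS4: φ = -8.96800°, λ = -107.40500°
IC-87→MET-62: c = 0.163742 rad, d = 1043.23 km
MET-62→V4: c = 0.097993 rad, d = 624.33 km
V4→GPS4: c = 0.269079 rad, d = 1714.36 km
Total = 1043.23 + 624.33 + 1714.36 = 3381.92 km

3382 km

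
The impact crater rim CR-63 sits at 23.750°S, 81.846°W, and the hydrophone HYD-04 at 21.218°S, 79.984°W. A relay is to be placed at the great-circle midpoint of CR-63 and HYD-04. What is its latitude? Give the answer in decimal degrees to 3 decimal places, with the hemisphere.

22.487°S

Bx = cos φ₂ cos Δλ = 0.931718,  By = cos φ₂ sin Δλ = 0.030290
φₘ = atan2(sin φ₁ + sin φ₂, √((cos φ₁ + Bx)² + By²)) = -22.48667°
λₘ = λ₁ + atan2(By, cos φ₁ + Bx) = -80.90648°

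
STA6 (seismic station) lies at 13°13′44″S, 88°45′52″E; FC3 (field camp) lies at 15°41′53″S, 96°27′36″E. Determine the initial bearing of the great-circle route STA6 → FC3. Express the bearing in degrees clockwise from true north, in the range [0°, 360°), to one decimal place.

STA6: φ = -13.22889°, λ = +88.76444°
FC3: φ = -15.69806°, λ = +96.46000°
Δλ = 7.6956°
y = sin Δλ · cos φ₂ = 0.128915
x = cos φ₁ sin φ₂ − sin φ₁ cos φ₂ cos Δλ = -0.045066
θ = atan2(y, x) = 109.2686° → 109.2686° (mod 360°)

109.3°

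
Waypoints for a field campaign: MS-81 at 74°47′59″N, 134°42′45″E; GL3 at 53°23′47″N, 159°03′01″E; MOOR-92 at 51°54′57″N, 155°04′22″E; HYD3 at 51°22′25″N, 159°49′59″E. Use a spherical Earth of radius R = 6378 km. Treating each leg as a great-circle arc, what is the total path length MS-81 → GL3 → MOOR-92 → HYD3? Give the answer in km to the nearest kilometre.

3264 km

MS-81: φ = +74.79972°, λ = +134.71250°
GL3: φ = +53.39639°, λ = +159.05028°
MOOR-92: φ = +51.91583°, λ = +155.07278°
HYD3: φ = +51.37361°, λ = +159.83306°
MS-81→GL3: c = 0.409950 rad, d = 2614.66 km
GL3→MOOR-92: c = 0.049396 rad, d = 315.05 km
MOOR-92→HYD3: c = 0.052407 rad, d = 334.25 km
Total = 2614.66 + 315.05 + 334.25 = 3263.96 km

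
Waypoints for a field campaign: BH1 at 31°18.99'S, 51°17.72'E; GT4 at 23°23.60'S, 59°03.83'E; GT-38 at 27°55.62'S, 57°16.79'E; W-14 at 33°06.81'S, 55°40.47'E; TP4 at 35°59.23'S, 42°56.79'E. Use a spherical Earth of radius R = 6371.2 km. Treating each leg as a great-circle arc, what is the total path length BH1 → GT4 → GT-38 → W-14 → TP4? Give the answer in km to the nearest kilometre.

3507 km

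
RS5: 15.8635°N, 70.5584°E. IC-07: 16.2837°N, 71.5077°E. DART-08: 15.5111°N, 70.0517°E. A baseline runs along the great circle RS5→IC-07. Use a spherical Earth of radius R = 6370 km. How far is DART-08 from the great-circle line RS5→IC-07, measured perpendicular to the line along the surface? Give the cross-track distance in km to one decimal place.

δ₁₃ = central angle RS5→DART-08 = 0.010503 rad  (haversine)
θ₁₃ = bearing RS5→DART-08 = 234.225°,  θ₁₂ = bearing RS5→IC-07 = 65.136°
dₓₜ = R·arcsin(sin δ₁₃ · sin(θ₁₃ − θ₁₂)) = 6370·arcsin(0.01050·sin(169.089°)) = 12.664 km
|dₓₜ| = 12.664 km

12.7 km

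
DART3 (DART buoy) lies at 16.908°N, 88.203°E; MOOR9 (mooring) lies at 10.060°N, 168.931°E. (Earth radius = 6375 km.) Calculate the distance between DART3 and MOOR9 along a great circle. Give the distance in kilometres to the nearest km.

Δφ = -6.8480°,  Δλ = 80.7280°
a = sin²(Δφ/2) + cos φ₁ cos φ₂ sin²(Δλ/2) = 0.398705
c = 2·arcsin(√a) = 1.366795 rad = 78.3116°
d = R·c = 6375 × 1.366795 = 8713.3 km

8713 km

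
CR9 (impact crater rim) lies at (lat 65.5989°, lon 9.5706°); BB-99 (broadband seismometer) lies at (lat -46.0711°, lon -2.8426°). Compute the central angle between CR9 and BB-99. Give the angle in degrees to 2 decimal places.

112.08°

Δφ = -111.6700°,  Δλ = -12.4132°
a = sin²(Δφ/2) + cos φ₁ cos φ₂ sin²(Δλ/2) = 0.687980
c = 2·arcsin(√a) = 1.956229 rad = 112.0837°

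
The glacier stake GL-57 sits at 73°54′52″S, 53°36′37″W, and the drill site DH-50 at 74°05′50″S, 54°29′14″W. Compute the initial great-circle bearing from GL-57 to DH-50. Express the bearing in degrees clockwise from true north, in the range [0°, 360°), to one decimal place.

232.5°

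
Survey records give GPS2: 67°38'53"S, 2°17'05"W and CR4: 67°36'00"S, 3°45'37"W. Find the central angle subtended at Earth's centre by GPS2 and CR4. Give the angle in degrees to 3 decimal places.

0.564°

GPS2: φ = -67.64806°, λ = -2.28472°
CR4: φ = -67.60000°, λ = -3.76028°
Δφ = 0.0481°,  Δλ = -1.4756°
a = sin²(Δφ/2) + cos φ₁ cos φ₂ sin²(Δλ/2) = 0.000024
c = 2·arcsin(√a) = 0.009839 rad = 0.5638°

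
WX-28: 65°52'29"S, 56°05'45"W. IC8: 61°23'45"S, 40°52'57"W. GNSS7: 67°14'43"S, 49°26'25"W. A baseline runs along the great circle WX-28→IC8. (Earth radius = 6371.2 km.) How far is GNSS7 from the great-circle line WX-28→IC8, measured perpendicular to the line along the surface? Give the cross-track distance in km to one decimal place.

WX-28: φ = -65.87472°, λ = -56.09583°
IC8: φ = -61.39583°, λ = -40.88250°
GNSS7: φ = -67.24528°, λ = -49.44028°
δ₁₃ = central angle WX-28→GNSS7 = 0.051996 rad  (haversine)
θ₁₃ = bearing WX-28→GNSS7 = 120.397°,  θ₁₂ = bearing WX-28→IC8 = 63.448°
dₓₜ = R·arcsin(sin δ₁₃ · sin(θ₁₃ − θ₁₂)) = 6371.2·arcsin(0.05197·sin(56.948°)) = 277.633 km
|dₓₜ| = 277.633 km

277.6 km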